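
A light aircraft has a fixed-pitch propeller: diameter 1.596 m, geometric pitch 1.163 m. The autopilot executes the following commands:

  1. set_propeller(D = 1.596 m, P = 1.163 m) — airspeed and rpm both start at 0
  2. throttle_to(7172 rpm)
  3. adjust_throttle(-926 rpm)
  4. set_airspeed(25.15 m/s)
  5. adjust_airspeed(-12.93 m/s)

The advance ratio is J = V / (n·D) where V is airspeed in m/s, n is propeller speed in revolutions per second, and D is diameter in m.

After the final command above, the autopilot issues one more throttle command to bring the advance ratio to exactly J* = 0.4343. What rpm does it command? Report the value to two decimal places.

rpm = 1057.79

set_propeller: D = 1.596 m, P = 1.163 m (p = P/D = 0.728697); state ← (V=0, rpm=0)
throttle_to(7172): rpm ← 7172
adjust_throttle(-926): rpm ← 7172 -926 = 6246
set_airspeed(25.15): V ← 25.15 m/s
adjust_airspeed(-12.93): V ← 25.15 -12.93 = 12.22 m/s
final state: V = 12.22 m/s, rpm = 6246 → n = rpm/60 = 104.100000 rev/s
target J* = 0.4343; solve J* = V/(n·D) for n: n = V/(J*·D) = 12.22/(0.4343 × 1.596) = 17.629845 rev/s
rpm = 60·n = 1057.790689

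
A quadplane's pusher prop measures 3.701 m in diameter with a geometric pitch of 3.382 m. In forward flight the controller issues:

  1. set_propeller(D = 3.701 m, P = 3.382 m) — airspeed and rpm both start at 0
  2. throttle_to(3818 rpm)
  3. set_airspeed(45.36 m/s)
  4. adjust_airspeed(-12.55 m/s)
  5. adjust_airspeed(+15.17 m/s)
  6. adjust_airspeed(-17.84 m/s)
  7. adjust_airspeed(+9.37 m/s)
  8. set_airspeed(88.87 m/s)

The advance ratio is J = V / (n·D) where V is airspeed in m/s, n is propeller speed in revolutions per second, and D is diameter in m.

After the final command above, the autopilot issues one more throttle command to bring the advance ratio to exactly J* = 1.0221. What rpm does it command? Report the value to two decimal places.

rpm = 1409.59

set_propeller: D = 3.701 m, P = 3.382 m (p = P/D = 0.913807); state ← (V=0, rpm=0)
throttle_to(3818): rpm ← 3818
set_airspeed(45.36): V ← 45.36 m/s
adjust_airspeed(-12.55): V ← 45.36 -12.55 = 32.81 m/s
adjust_airspeed(+15.17): V ← 32.81 +15.17 = 47.98 m/s
adjust_airspeed(-17.84): V ← 47.98 -17.84 = 30.14 m/s
adjust_airspeed(+9.37): V ← 30.14 +9.37 = 39.51 m/s
set_airspeed(88.87): V ← 88.87 m/s
final state: V = 88.87 m/s, rpm = 3818 → n = rpm/60 = 63.633333 rev/s
target J* = 1.0221; solve J* = V/(n·D) for n: n = V/(J*·D) = 88.87/(1.0221 × 3.701) = 23.493229 rev/s
rpm = 60·n = 1409.593723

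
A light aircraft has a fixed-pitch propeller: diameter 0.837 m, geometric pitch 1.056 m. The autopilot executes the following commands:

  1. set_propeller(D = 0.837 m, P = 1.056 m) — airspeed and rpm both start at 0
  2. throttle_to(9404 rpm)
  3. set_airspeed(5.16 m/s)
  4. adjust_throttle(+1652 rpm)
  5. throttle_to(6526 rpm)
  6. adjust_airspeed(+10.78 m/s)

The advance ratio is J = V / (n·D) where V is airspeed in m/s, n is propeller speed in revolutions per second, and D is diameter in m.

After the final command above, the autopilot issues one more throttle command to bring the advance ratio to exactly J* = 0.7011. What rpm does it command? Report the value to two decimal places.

set_propeller: D = 0.837 m, P = 1.056 m (p = P/D = 1.261649); state ← (V=0, rpm=0)
throttle_to(9404): rpm ← 9404
set_airspeed(5.16): V ← 5.16 m/s
adjust_throttle(+1652): rpm ← 9404 +1652 = 11056
throttle_to(6526): rpm ← 6526
adjust_airspeed(+10.78): V ← 5.16 +10.78 = 15.94 m/s
final state: V = 15.94 m/s, rpm = 6526 → n = rpm/60 = 108.766667 rev/s
target J* = 0.7011; solve J* = V/(n·D) for n: n = V/(J*·D) = 15.94/(0.7011 × 0.837) = 27.163323 rev/s
rpm = 60·n = 1629.799358

rpm = 1629.80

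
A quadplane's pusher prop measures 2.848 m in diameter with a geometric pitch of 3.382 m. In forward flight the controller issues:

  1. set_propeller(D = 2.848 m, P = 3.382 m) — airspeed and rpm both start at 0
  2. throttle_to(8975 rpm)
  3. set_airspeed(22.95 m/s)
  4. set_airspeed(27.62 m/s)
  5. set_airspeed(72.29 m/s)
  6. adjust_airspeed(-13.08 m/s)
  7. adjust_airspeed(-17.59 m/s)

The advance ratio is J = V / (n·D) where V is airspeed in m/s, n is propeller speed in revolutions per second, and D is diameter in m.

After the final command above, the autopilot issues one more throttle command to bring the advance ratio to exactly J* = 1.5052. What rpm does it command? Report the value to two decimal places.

rpm = 582.53

set_propeller: D = 2.848 m, P = 3.382 m (p = P/D = 1.187500); state ← (V=0, rpm=0)
throttle_to(8975): rpm ← 8975
set_airspeed(22.95): V ← 22.95 m/s
set_airspeed(27.62): V ← 27.62 m/s
set_airspeed(72.29): V ← 72.29 m/s
adjust_airspeed(-13.08): V ← 72.29 -13.08 = 59.21 m/s
adjust_airspeed(-17.59): V ← 59.21 -17.59 = 41.62 m/s
final state: V = 41.62 m/s, rpm = 8975 → n = rpm/60 = 149.583333 rev/s
target J* = 1.5052; solve J* = V/(n·D) for n: n = V/(J*·D) = 41.62/(1.5052 × 2.848) = 9.708852 rev/s
rpm = 60·n = 582.531121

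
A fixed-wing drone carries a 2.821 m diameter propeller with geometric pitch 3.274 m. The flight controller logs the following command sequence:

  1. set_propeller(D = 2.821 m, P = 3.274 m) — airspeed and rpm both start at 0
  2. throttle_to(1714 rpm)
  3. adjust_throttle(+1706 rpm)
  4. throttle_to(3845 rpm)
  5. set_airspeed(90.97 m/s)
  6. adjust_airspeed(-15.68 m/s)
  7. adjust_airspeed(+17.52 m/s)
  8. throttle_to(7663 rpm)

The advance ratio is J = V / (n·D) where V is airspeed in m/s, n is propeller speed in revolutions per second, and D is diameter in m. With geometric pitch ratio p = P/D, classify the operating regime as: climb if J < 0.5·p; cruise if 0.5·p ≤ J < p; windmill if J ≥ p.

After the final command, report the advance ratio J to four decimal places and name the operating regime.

J = 0.2576, regime = climb

set_propeller: D = 2.821 m, P = 3.274 m (p = P/D = 1.160581); state ← (V=0, rpm=0)
throttle_to(1714): rpm ← 1714
adjust_throttle(+1706): rpm ← 1714 +1706 = 3420
throttle_to(3845): rpm ← 3845
set_airspeed(90.97): V ← 90.97 m/s
adjust_airspeed(-15.68): V ← 90.97 -15.68 = 75.29 m/s
adjust_airspeed(+17.52): V ← 75.29 +17.52 = 92.81 m/s
throttle_to(7663): rpm ← 7663
final state: V = 92.81 m/s, rpm = 7663 → n = rpm/60 = 127.716667 rev/s
J = V / (n·D) = 92.81 / (127.716667 × 2.821) = 0.257599
regime bands: climb J<0.5803 | cruise [0.5803, 1.1606) | windmill J≥1.1606
J = 0.2576 → climb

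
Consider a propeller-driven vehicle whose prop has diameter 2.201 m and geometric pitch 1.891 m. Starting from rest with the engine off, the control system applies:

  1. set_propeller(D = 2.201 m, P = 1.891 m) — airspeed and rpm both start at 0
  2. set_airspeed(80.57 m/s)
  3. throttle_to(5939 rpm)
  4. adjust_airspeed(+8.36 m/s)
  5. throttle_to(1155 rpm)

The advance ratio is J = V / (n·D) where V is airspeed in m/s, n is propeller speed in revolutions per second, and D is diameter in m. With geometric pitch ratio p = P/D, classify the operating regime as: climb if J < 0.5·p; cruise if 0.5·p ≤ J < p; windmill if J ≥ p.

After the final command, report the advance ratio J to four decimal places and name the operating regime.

J = 2.0989, regime = windmill

set_propeller: D = 2.201 m, P = 1.891 m (p = P/D = 0.859155); state ← (V=0, rpm=0)
set_airspeed(80.57): V ← 80.57 m/s
throttle_to(5939): rpm ← 5939
adjust_airspeed(+8.36): V ← 80.57 +8.36 = 88.93 m/s
throttle_to(1155): rpm ← 1155
final state: V = 88.93 m/s, rpm = 1155 → n = rpm/60 = 19.250000 rev/s
J = V / (n·D) = 88.93 / (19.250000 × 2.201) = 2.098928
regime bands: climb J<0.4296 | cruise [0.4296, 0.8592) | windmill J≥0.8592
J = 2.0989 → windmill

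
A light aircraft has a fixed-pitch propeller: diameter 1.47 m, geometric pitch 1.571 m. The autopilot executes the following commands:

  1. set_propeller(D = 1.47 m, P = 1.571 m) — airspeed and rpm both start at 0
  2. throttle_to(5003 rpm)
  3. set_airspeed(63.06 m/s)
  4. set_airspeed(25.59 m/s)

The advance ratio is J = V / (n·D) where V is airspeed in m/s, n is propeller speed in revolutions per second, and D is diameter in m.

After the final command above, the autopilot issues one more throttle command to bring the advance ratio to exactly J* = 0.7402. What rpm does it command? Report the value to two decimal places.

set_propeller: D = 1.47 m, P = 1.571 m (p = P/D = 1.068707); state ← (V=0, rpm=0)
throttle_to(5003): rpm ← 5003
set_airspeed(63.06): V ← 63.06 m/s
set_airspeed(25.59): V ← 25.59 m/s
final state: V = 25.59 m/s, rpm = 5003 → n = rpm/60 = 83.383333 rev/s
target J* = 0.7402; solve J* = V/(n·D) for n: n = V/(J*·D) = 25.59/(0.7402 × 1.47) = 23.518189 rev/s
rpm = 60·n = 1411.091321

rpm = 1411.09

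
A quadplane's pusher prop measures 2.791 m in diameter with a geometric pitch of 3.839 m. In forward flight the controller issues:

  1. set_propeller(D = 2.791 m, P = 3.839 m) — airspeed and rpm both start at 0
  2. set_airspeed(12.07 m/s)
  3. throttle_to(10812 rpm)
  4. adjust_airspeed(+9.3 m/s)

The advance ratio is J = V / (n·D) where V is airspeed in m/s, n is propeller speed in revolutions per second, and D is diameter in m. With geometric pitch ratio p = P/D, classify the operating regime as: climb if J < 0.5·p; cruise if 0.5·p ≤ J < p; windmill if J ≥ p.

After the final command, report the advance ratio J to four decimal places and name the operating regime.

J = 0.0425, regime = climb

set_propeller: D = 2.791 m, P = 3.839 m (p = P/D = 1.375493); state ← (V=0, rpm=0)
set_airspeed(12.07): V ← 12.07 m/s
throttle_to(10812): rpm ← 10812
adjust_airspeed(+9.3): V ← 12.07 +9.3 = 21.37 m/s
final state: V = 21.37 m/s, rpm = 10812 → n = rpm/60 = 180.200000 rev/s
J = V / (n·D) = 21.37 / (180.200000 × 2.791) = 0.042490
regime bands: climb J<0.6877 | cruise [0.6877, 1.3755) | windmill J≥1.3755
J = 0.0425 → climb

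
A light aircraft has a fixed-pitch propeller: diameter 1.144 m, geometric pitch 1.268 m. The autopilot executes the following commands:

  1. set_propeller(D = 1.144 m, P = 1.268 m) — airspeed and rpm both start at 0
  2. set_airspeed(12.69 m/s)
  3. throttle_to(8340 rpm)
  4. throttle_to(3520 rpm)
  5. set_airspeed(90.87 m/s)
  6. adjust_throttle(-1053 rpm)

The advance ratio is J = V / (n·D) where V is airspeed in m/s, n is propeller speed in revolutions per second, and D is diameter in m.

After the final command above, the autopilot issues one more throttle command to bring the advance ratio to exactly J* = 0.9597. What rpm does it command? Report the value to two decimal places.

rpm = 4966.04

set_propeller: D = 1.144 m, P = 1.268 m (p = P/D = 1.108392); state ← (V=0, rpm=0)
set_airspeed(12.69): V ← 12.69 m/s
throttle_to(8340): rpm ← 8340
throttle_to(3520): rpm ← 3520
set_airspeed(90.87): V ← 90.87 m/s
adjust_throttle(-1053): rpm ← 3520 -1053 = 2467
final state: V = 90.87 m/s, rpm = 2467 → n = rpm/60 = 41.116667 rev/s
target J* = 0.9597; solve J* = V/(n·D) for n: n = V/(J*·D) = 90.87/(0.9597 × 1.144) = 82.767342 rev/s
rpm = 60·n = 4966.040524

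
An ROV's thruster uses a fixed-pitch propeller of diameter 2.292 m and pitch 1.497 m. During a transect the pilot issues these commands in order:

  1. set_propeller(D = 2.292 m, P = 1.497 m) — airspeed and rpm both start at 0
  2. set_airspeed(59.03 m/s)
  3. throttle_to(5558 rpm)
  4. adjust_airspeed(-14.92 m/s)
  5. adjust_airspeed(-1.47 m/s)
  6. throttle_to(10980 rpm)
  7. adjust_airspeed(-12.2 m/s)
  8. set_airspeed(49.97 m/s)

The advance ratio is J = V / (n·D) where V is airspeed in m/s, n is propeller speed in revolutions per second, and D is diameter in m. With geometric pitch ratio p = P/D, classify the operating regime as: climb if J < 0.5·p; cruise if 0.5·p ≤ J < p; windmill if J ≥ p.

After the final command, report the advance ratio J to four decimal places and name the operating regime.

set_propeller: D = 2.292 m, P = 1.497 m (p = P/D = 0.653141); state ← (V=0, rpm=0)
set_airspeed(59.03): V ← 59.03 m/s
throttle_to(5558): rpm ← 5558
adjust_airspeed(-14.92): V ← 59.03 -14.92 = 44.11 m/s
adjust_airspeed(-1.47): V ← 44.11 -1.47 = 42.64 m/s
throttle_to(10980): rpm ← 10980
adjust_airspeed(-12.2): V ← 42.64 -12.2 = 30.44 m/s
set_airspeed(49.97): V ← 49.97 m/s
final state: V = 49.97 m/s, rpm = 10980 → n = rpm/60 = 183.000000 rev/s
J = V / (n·D) = 49.97 / (183.000000 × 2.292) = 0.119136
regime bands: climb J<0.3266 | cruise [0.3266, 0.6531) | windmill J≥0.6531
J = 0.1191 → climb

J = 0.1191, regime = climb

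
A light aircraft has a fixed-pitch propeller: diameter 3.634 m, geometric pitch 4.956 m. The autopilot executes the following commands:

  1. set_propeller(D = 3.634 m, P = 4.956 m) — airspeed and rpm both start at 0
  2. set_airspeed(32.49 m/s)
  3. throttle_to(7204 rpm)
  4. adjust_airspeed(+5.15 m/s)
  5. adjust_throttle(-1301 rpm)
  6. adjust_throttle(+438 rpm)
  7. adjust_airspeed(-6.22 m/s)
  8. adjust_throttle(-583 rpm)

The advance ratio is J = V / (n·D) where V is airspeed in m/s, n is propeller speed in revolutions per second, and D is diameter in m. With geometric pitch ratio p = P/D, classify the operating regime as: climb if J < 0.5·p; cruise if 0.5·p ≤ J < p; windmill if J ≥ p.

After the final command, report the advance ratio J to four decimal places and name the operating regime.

set_propeller: D = 3.634 m, P = 4.956 m (p = P/D = 1.363786); state ← (V=0, rpm=0)
set_airspeed(32.49): V ← 32.49 m/s
throttle_to(7204): rpm ← 7204
adjust_airspeed(+5.15): V ← 32.49 +5.15 = 37.64 m/s
adjust_throttle(-1301): rpm ← 7204 -1301 = 5903
adjust_throttle(+438): rpm ← 5903 +438 = 6341
adjust_airspeed(-6.22): V ← 37.64 -6.22 = 31.42 m/s
adjust_throttle(-583): rpm ← 6341 -583 = 5758
final state: V = 31.42 m/s, rpm = 5758 → n = rpm/60 = 95.966667 rev/s
J = V / (n·D) = 31.42 / (95.966667 × 3.634) = 0.090095
regime bands: climb J<0.6819 | cruise [0.6819, 1.3638) | windmill J≥1.3638
J = 0.0901 → climb

J = 0.0901, regime = climb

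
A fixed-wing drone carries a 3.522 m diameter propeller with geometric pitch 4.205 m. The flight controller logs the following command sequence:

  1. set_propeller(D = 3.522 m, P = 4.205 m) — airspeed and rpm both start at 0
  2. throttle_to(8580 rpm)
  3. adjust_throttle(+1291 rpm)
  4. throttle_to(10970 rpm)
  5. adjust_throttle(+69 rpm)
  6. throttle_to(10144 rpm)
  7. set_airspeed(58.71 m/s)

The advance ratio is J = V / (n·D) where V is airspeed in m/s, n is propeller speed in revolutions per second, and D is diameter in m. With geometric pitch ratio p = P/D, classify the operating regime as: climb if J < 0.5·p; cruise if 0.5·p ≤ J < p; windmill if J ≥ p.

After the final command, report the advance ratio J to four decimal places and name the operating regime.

J = 0.0986, regime = climb

set_propeller: D = 3.522 m, P = 4.205 m (p = P/D = 1.193924); state ← (V=0, rpm=0)
throttle_to(8580): rpm ← 8580
adjust_throttle(+1291): rpm ← 8580 +1291 = 9871
throttle_to(10970): rpm ← 10970
adjust_throttle(+69): rpm ← 10970 +69 = 11039
throttle_to(10144): rpm ← 10144
set_airspeed(58.71): V ← 58.71 m/s
final state: V = 58.71 m/s, rpm = 10144 → n = rpm/60 = 169.066667 rev/s
J = V / (n·D) = 58.71 / (169.066667 × 3.522) = 0.098597
regime bands: climb J<0.5970 | cruise [0.5970, 1.1939) | windmill J≥1.1939
J = 0.0986 → climb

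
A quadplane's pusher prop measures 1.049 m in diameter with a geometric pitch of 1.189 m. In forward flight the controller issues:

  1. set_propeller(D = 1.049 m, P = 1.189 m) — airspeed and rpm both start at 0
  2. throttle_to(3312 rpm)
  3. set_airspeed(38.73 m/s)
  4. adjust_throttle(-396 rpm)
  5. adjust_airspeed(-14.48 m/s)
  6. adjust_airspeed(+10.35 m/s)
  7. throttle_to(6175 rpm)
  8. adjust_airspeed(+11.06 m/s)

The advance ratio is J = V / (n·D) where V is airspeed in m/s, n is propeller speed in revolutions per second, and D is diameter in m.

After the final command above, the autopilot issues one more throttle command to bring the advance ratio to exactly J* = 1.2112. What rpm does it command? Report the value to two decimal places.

set_propeller: D = 1.049 m, P = 1.189 m (p = P/D = 1.133460); state ← (V=0, rpm=0)
throttle_to(3312): rpm ← 3312
set_airspeed(38.73): V ← 38.73 m/s
adjust_throttle(-396): rpm ← 3312 -396 = 2916
adjust_airspeed(-14.48): V ← 38.73 -14.48 = 24.25 m/s
adjust_airspeed(+10.35): V ← 24.25 +10.35 = 34.6 m/s
throttle_to(6175): rpm ← 6175
adjust_airspeed(+11.06): V ← 34.6 +11.06 = 45.66 m/s
final state: V = 45.66 m/s, rpm = 6175 → n = rpm/60 = 102.916667 rev/s
target J* = 1.2112; solve J* = V/(n·D) for n: n = V/(J*·D) = 45.66/(1.2112 × 1.049) = 35.937226 rev/s
rpm = 60·n = 2156.233590

rpm = 2156.23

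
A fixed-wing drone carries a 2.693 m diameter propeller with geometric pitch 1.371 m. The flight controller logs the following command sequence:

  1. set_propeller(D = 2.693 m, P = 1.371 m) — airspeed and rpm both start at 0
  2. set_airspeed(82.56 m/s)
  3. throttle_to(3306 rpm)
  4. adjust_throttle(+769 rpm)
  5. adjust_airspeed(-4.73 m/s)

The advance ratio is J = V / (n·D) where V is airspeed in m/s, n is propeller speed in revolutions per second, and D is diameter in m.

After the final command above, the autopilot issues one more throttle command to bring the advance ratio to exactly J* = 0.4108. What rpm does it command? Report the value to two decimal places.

rpm = 4221.16

set_propeller: D = 2.693 m, P = 1.371 m (p = P/D = 0.509098); state ← (V=0, rpm=0)
set_airspeed(82.56): V ← 82.56 m/s
throttle_to(3306): rpm ← 3306
adjust_throttle(+769): rpm ← 3306 +769 = 4075
adjust_airspeed(-4.73): V ← 82.56 -4.73 = 77.83 m/s
final state: V = 77.83 m/s, rpm = 4075 → n = rpm/60 = 67.916667 rev/s
target J* = 0.4108; solve J* = V/(n·D) for n: n = V/(J*·D) = 77.83/(0.4108 × 2.693) = 70.352615 rev/s
rpm = 60·n = 4221.156874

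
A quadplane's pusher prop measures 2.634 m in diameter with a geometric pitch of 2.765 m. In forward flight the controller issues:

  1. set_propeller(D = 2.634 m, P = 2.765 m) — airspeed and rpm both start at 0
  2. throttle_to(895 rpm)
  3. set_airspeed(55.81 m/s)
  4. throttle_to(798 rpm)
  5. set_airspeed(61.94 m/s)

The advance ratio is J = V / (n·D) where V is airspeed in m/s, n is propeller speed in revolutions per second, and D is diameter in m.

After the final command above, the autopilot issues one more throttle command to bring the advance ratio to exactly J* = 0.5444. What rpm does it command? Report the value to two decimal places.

set_propeller: D = 2.634 m, P = 2.765 m (p = P/D = 1.049734); state ← (V=0, rpm=0)
throttle_to(895): rpm ← 895
set_airspeed(55.81): V ← 55.81 m/s
throttle_to(798): rpm ← 798
set_airspeed(61.94): V ← 61.94 m/s
final state: V = 61.94 m/s, rpm = 798 → n = rpm/60 = 13.300000 rev/s
target J* = 0.5444; solve J* = V/(n·D) for n: n = V/(J*·D) = 61.94/(0.5444 × 2.634) = 43.195381 rev/s
rpm = 60·n = 2591.722889

rpm = 2591.72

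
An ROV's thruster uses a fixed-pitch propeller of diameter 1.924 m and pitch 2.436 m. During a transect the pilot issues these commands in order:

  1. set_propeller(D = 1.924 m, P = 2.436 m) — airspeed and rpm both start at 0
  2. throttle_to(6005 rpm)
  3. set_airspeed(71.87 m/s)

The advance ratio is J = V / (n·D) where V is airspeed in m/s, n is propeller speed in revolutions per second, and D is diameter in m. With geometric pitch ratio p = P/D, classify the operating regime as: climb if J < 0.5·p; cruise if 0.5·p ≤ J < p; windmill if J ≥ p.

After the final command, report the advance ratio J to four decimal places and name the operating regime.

J = 0.3732, regime = climb

set_propeller: D = 1.924 m, P = 2.436 m (p = P/D = 1.266112); state ← (V=0, rpm=0)
throttle_to(6005): rpm ← 6005
set_airspeed(71.87): V ← 71.87 m/s
final state: V = 71.87 m/s, rpm = 6005 → n = rpm/60 = 100.083333 rev/s
J = V / (n·D) = 71.87 / (100.083333 × 1.924) = 0.373234
regime bands: climb J<0.6331 | cruise [0.6331, 1.2661) | windmill J≥1.2661
J = 0.3732 → climb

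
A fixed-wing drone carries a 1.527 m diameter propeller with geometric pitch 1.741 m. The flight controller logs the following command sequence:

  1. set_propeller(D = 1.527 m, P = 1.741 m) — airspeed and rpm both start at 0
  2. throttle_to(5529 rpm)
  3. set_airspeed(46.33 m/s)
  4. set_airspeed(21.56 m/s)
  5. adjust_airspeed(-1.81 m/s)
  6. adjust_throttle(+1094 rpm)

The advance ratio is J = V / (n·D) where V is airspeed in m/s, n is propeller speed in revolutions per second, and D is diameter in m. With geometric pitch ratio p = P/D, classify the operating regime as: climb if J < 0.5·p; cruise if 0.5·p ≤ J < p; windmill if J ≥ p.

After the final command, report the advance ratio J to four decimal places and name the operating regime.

set_propeller: D = 1.527 m, P = 1.741 m (p = P/D = 1.140144); state ← (V=0, rpm=0)
throttle_to(5529): rpm ← 5529
set_airspeed(46.33): V ← 46.33 m/s
set_airspeed(21.56): V ← 21.56 m/s
adjust_airspeed(-1.81): V ← 21.56 -1.81 = 19.75 m/s
adjust_throttle(+1094): rpm ← 5529 +1094 = 6623
final state: V = 19.75 m/s, rpm = 6623 → n = rpm/60 = 110.383333 rev/s
J = V / (n·D) = 19.75 / (110.383333 × 1.527) = 0.117172
regime bands: climb J<0.5701 | cruise [0.5701, 1.1401) | windmill J≥1.1401
J = 0.1172 → climb

J = 0.1172, regime = climb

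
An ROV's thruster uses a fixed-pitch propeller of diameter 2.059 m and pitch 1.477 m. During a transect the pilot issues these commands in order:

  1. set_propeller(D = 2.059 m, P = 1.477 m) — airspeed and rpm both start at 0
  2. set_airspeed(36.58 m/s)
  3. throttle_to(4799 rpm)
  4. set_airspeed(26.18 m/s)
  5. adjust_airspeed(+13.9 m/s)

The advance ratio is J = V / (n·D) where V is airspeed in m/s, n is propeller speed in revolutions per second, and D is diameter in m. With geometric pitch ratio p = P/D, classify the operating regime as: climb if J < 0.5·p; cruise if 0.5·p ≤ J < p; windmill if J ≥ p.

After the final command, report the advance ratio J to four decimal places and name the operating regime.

J = 0.2434, regime = climb

set_propeller: D = 2.059 m, P = 1.477 m (p = P/D = 0.717339); state ← (V=0, rpm=0)
set_airspeed(36.58): V ← 36.58 m/s
throttle_to(4799): rpm ← 4799
set_airspeed(26.18): V ← 26.18 m/s
adjust_airspeed(+13.9): V ← 26.18 +13.9 = 40.08 m/s
final state: V = 40.08 m/s, rpm = 4799 → n = rpm/60 = 79.983333 rev/s
J = V / (n·D) = 40.08 / (79.983333 × 2.059) = 0.243373
regime bands: climb J<0.3587 | cruise [0.3587, 0.7173) | windmill J≥0.7173
J = 0.2434 → climb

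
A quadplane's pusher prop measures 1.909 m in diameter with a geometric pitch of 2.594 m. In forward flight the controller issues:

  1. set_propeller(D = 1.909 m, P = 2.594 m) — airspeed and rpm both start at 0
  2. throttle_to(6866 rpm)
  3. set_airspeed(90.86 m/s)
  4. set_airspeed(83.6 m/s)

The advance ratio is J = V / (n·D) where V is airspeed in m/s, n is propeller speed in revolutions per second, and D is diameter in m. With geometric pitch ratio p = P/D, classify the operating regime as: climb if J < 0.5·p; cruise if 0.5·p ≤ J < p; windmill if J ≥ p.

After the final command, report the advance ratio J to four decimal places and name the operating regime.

set_propeller: D = 1.909 m, P = 2.594 m (p = P/D = 1.358827); state ← (V=0, rpm=0)
throttle_to(6866): rpm ← 6866
set_airspeed(90.86): V ← 90.86 m/s
set_airspeed(83.6): V ← 83.6 m/s
final state: V = 83.6 m/s, rpm = 6866 → n = rpm/60 = 114.433333 rev/s
J = V / (n·D) = 83.6 / (114.433333 × 1.909) = 0.382691
regime bands: climb J<0.6794 | cruise [0.6794, 1.3588) | windmill J≥1.3588
J = 0.3827 → climb

J = 0.3827, regime = climb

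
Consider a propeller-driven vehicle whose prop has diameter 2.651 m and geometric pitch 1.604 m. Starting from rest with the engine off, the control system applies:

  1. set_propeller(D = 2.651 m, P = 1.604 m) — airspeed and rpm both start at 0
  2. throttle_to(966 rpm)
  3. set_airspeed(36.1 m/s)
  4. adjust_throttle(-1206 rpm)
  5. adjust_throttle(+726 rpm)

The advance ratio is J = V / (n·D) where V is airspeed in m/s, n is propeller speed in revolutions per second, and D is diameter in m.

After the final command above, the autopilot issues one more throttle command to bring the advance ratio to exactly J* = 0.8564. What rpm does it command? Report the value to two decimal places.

rpm = 954.05

set_propeller: D = 2.651 m, P = 1.604 m (p = P/D = 0.605055); state ← (V=0, rpm=0)
throttle_to(966): rpm ← 966
set_airspeed(36.1): V ← 36.1 m/s
adjust_throttle(-1206): rpm ← 966 -1206 = -240
adjust_throttle(+726): rpm ← -240 +726 = 486
final state: V = 36.1 m/s, rpm = 486 → n = rpm/60 = 8.100000 rev/s
target J* = 0.8564; solve J* = V/(n·D) for n: n = V/(J*·D) = 36.1/(0.8564 × 2.651) = 15.900867 rev/s
rpm = 60·n = 954.052043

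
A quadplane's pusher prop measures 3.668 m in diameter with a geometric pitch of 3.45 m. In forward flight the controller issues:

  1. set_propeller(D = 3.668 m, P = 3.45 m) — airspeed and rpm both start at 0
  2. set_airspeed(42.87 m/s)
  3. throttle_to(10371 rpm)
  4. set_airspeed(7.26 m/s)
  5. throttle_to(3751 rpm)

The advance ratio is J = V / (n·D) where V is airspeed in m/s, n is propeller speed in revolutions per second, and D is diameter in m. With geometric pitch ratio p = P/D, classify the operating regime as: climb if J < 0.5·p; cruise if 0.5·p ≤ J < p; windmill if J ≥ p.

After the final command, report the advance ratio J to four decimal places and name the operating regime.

set_propeller: D = 3.668 m, P = 3.45 m (p = P/D = 0.940567); state ← (V=0, rpm=0)
set_airspeed(42.87): V ← 42.87 m/s
throttle_to(10371): rpm ← 10371
set_airspeed(7.26): V ← 7.26 m/s
throttle_to(3751): rpm ← 3751
final state: V = 7.26 m/s, rpm = 3751 → n = rpm/60 = 62.516667 rev/s
J = V / (n·D) = 7.26 / (62.516667 × 3.668) = 0.031660
regime bands: climb J<0.4703 | cruise [0.4703, 0.9406) | windmill J≥0.9406
J = 0.0317 → climb

J = 0.0317, regime = climb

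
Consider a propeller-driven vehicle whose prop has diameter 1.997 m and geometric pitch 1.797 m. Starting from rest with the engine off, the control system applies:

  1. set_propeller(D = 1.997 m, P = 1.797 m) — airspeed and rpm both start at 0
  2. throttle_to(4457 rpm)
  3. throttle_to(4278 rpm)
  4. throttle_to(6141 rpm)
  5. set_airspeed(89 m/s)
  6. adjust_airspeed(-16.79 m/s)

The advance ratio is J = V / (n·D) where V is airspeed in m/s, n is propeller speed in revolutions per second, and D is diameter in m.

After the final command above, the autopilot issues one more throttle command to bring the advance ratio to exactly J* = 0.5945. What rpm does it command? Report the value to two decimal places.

set_propeller: D = 1.997 m, P = 1.797 m (p = P/D = 0.899850); state ← (V=0, rpm=0)
throttle_to(4457): rpm ← 4457
throttle_to(4278): rpm ← 4278
throttle_to(6141): rpm ← 6141
set_airspeed(89): V ← 89 m/s
adjust_airspeed(-16.79): V ← 89 -16.79 = 72.21 m/s
final state: V = 72.21 m/s, rpm = 6141 → n = rpm/60 = 102.350000 rev/s
target J* = 0.5945; solve J* = V/(n·D) for n: n = V/(J*·D) = 72.21/(0.5945 × 1.997) = 60.822942 rev/s
rpm = 60·n = 3649.376504

rpm = 3649.38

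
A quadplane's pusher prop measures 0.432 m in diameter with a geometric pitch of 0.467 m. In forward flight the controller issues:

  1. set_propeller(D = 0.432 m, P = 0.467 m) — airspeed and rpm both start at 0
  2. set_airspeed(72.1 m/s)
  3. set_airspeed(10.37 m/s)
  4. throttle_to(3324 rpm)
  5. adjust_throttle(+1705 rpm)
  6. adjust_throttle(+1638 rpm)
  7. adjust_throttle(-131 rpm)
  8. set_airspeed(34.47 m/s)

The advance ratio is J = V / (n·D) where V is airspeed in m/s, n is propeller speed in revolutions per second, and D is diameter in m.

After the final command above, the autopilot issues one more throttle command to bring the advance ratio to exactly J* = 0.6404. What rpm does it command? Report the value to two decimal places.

rpm = 7475.80

set_propeller: D = 0.432 m, P = 0.467 m (p = P/D = 1.081019); state ← (V=0, rpm=0)
set_airspeed(72.1): V ← 72.1 m/s
set_airspeed(10.37): V ← 10.37 m/s
throttle_to(3324): rpm ← 3324
adjust_throttle(+1705): rpm ← 3324 +1705 = 5029
adjust_throttle(+1638): rpm ← 5029 +1638 = 6667
adjust_throttle(-131): rpm ← 6667 -131 = 6536
set_airspeed(34.47): V ← 34.47 m/s
final state: V = 34.47 m/s, rpm = 6536 → n = rpm/60 = 108.933333 rev/s
target J* = 0.6404; solve J* = V/(n·D) for n: n = V/(J*·D) = 34.47/(0.6404 × 0.432) = 124.596606 rev/s
rpm = 60·n = 7475.796377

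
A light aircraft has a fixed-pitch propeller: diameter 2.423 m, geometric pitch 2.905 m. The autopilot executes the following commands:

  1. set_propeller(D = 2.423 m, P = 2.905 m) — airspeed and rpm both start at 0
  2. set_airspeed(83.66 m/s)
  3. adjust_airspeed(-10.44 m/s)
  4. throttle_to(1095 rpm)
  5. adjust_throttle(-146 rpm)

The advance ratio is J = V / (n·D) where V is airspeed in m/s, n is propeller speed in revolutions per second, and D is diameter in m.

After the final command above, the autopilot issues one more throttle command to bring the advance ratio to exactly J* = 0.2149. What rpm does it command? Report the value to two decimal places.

rpm = 8437.06

set_propeller: D = 2.423 m, P = 2.905 m (p = P/D = 1.198927); state ← (V=0, rpm=0)
set_airspeed(83.66): V ← 83.66 m/s
adjust_airspeed(-10.44): V ← 83.66 -10.44 = 73.22 m/s
throttle_to(1095): rpm ← 1095
adjust_throttle(-146): rpm ← 1095 -146 = 949
final state: V = 73.22 m/s, rpm = 949 → n = rpm/60 = 15.816667 rev/s
target J* = 0.2149; solve J* = V/(n·D) for n: n = V/(J*·D) = 73.22/(0.2149 × 2.423) = 140.617669 rev/s
rpm = 60·n = 8437.060150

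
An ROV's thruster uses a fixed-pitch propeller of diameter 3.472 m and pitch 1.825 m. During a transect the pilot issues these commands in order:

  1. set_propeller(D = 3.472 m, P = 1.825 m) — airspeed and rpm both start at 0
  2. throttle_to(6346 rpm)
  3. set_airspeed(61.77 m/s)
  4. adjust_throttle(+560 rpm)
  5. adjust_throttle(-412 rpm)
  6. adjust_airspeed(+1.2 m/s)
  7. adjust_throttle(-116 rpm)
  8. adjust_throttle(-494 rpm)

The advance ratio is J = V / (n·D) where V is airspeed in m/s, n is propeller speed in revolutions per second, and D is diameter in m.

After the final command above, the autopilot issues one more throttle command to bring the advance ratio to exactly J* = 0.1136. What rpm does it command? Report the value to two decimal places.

set_propeller: D = 3.472 m, P = 1.825 m (p = P/D = 0.525634); state ← (V=0, rpm=0)
throttle_to(6346): rpm ← 6346
set_airspeed(61.77): V ← 61.77 m/s
adjust_throttle(+560): rpm ← 6346 +560 = 6906
adjust_throttle(-412): rpm ← 6906 -412 = 6494
adjust_airspeed(+1.2): V ← 61.77 +1.2 = 62.97 m/s
adjust_throttle(-116): rpm ← 6494 -116 = 6378
adjust_throttle(-494): rpm ← 6378 -494 = 5884
final state: V = 62.97 m/s, rpm = 5884 → n = rpm/60 = 98.066667 rev/s
target J* = 0.1136; solve J* = V/(n·D) for n: n = V/(J*·D) = 62.97/(0.1136 × 3.472) = 159.652471 rev/s
rpm = 60·n = 9579.148277

rpm = 9579.15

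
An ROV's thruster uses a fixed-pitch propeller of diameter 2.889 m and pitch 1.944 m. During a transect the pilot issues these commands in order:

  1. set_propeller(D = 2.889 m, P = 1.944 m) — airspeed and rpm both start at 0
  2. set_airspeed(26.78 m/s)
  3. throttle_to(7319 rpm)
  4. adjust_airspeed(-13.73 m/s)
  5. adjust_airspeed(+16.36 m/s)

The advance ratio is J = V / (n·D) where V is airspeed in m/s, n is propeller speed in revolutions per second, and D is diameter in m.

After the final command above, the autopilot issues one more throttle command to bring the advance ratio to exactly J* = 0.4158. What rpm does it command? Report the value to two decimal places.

rpm = 1468.97

set_propeller: D = 2.889 m, P = 1.944 m (p = P/D = 0.672897); state ← (V=0, rpm=0)
set_airspeed(26.78): V ← 26.78 m/s
throttle_to(7319): rpm ← 7319
adjust_airspeed(-13.73): V ← 26.78 -13.73 = 13.05 m/s
adjust_airspeed(+16.36): V ← 13.05 +16.36 = 29.41 m/s
final state: V = 29.41 m/s, rpm = 7319 → n = rpm/60 = 121.983333 rev/s
target J* = 0.4158; solve J* = V/(n·D) for n: n = V/(J*·D) = 29.41/(0.4158 × 2.889) = 24.482908 rev/s
rpm = 60·n = 1468.974470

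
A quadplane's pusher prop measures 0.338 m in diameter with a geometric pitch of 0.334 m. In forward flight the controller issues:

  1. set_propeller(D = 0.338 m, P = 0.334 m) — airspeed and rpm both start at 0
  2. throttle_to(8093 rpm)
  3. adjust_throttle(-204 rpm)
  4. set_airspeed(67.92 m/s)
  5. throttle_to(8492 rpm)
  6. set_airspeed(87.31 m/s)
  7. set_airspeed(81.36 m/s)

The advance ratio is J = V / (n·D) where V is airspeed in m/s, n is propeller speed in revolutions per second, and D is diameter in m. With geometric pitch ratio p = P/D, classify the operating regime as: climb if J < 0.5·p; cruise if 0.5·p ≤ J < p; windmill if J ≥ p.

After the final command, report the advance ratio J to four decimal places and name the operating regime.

set_propeller: D = 0.338 m, P = 0.334 m (p = P/D = 0.988166); state ← (V=0, rpm=0)
throttle_to(8093): rpm ← 8093
adjust_throttle(-204): rpm ← 8093 -204 = 7889
set_airspeed(67.92): V ← 67.92 m/s
throttle_to(8492): rpm ← 8492
set_airspeed(87.31): V ← 87.31 m/s
set_airspeed(81.36): V ← 81.36 m/s
final state: V = 81.36 m/s, rpm = 8492 → n = rpm/60 = 141.533333 rev/s
J = V / (n·D) = 81.36 / (141.533333 × 0.338) = 1.700731
regime bands: climb J<0.4941 | cruise [0.4941, 0.9882) | windmill J≥0.9882
J = 1.7007 → windmill

J = 1.7007, regime = windmill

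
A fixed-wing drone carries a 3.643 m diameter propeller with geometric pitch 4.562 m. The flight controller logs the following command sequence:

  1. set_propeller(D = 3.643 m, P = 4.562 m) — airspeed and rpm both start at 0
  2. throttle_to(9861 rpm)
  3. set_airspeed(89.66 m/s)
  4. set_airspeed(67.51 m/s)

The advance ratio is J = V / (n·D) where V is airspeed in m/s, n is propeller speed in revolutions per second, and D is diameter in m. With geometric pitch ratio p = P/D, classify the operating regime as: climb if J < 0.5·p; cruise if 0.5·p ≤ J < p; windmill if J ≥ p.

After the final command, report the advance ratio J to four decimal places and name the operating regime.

J = 0.1128, regime = climb

set_propeller: D = 3.643 m, P = 4.562 m (p = P/D = 1.252265); state ← (V=0, rpm=0)
throttle_to(9861): rpm ← 9861
set_airspeed(89.66): V ← 89.66 m/s
set_airspeed(67.51): V ← 67.51 m/s
final state: V = 67.51 m/s, rpm = 9861 → n = rpm/60 = 164.350000 rev/s
J = V / (n·D) = 67.51 / (164.350000 × 3.643) = 0.112756
regime bands: climb J<0.6261 | cruise [0.6261, 1.2523) | windmill J≥1.2523
J = 0.1128 → climb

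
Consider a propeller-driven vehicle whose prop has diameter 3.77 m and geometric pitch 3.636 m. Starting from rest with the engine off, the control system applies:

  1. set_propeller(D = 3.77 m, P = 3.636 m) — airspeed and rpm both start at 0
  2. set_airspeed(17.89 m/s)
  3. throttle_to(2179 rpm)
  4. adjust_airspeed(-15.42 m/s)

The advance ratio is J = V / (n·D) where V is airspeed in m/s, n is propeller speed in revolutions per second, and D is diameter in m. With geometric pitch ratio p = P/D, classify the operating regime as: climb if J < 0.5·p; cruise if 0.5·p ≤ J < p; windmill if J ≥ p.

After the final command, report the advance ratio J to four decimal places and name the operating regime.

set_propeller: D = 3.77 m, P = 3.636 m (p = P/D = 0.964456); state ← (V=0, rpm=0)
set_airspeed(17.89): V ← 17.89 m/s
throttle_to(2179): rpm ← 2179
adjust_airspeed(-15.42): V ← 17.89 -15.42 = 2.47 m/s
final state: V = 2.47 m/s, rpm = 2179 → n = rpm/60 = 36.316667 rev/s
J = V / (n·D) = 2.47 / (36.316667 × 3.77) = 0.018041
regime bands: climb J<0.4822 | cruise [0.4822, 0.9645) | windmill J≥0.9645
J = 0.0180 → climb

J = 0.0180, regime = climb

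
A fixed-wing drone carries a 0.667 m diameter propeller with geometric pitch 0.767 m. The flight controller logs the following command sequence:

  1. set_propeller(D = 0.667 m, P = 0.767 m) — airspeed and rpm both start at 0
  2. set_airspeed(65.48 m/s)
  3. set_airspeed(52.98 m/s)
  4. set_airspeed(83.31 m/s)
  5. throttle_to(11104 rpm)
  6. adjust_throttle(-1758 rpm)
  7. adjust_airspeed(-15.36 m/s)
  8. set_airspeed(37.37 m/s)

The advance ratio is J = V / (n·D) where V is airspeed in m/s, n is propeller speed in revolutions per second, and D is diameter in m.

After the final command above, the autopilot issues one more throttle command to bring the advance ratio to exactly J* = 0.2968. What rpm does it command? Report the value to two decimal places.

set_propeller: D = 0.667 m, P = 0.767 m (p = P/D = 1.149925); state ← (V=0, rpm=0)
set_airspeed(65.48): V ← 65.48 m/s
set_airspeed(52.98): V ← 52.98 m/s
set_airspeed(83.31): V ← 83.31 m/s
throttle_to(11104): rpm ← 11104
adjust_throttle(-1758): rpm ← 11104 -1758 = 9346
adjust_airspeed(-15.36): V ← 83.31 -15.36 = 67.95 m/s
set_airspeed(37.37): V ← 37.37 m/s
final state: V = 37.37 m/s, rpm = 9346 → n = rpm/60 = 155.766667 rev/s
target J* = 0.2968; solve J* = V/(n·D) for n: n = V/(J*·D) = 37.37/(0.2968 × 0.667) = 188.770170 rev/s
rpm = 60·n = 11326.210210

rpm = 11326.21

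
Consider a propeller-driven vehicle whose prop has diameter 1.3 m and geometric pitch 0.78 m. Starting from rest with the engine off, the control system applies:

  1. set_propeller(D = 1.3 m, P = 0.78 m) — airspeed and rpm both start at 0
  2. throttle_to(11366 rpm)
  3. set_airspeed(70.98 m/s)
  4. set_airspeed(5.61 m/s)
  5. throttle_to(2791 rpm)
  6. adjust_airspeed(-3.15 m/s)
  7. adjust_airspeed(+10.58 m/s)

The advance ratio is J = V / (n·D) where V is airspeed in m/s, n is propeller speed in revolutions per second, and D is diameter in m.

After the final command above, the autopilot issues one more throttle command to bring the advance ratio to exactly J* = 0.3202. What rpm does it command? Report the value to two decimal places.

set_propeller: D = 1.3 m, P = 0.78 m (p = P/D = 0.600000); state ← (V=0, rpm=0)
throttle_to(11366): rpm ← 11366
set_airspeed(70.98): V ← 70.98 m/s
set_airspeed(5.61): V ← 5.61 m/s
throttle_to(2791): rpm ← 2791
adjust_airspeed(-3.15): V ← 5.61 -3.15 = 2.46 m/s
adjust_airspeed(+10.58): V ← 2.46 +10.58 = 13.04 m/s
final state: V = 13.04 m/s, rpm = 2791 → n = rpm/60 = 46.516667 rev/s
target J* = 0.3202; solve J* = V/(n·D) for n: n = V/(J*·D) = 13.04/(0.3202 × 1.3) = 31.326575 rev/s
rpm = 60·n = 1879.594484

rpm = 1879.59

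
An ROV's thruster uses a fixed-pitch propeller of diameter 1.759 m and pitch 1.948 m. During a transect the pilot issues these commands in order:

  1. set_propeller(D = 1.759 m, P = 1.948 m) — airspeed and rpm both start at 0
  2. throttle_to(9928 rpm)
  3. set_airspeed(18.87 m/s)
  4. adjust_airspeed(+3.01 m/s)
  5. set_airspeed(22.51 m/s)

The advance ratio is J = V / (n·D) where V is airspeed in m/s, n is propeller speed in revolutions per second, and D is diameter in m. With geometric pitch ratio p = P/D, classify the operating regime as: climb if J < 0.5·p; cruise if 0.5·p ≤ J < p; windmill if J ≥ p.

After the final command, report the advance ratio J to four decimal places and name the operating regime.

set_propeller: D = 1.759 m, P = 1.948 m (p = P/D = 1.107447); state ← (V=0, rpm=0)
throttle_to(9928): rpm ← 9928
set_airspeed(18.87): V ← 18.87 m/s
adjust_airspeed(+3.01): V ← 18.87 +3.01 = 21.88 m/s
set_airspeed(22.51): V ← 22.51 m/s
final state: V = 22.51 m/s, rpm = 9928 → n = rpm/60 = 165.466667 rev/s
J = V / (n·D) = 22.51 / (165.466667 × 1.759) = 0.077339
regime bands: climb J<0.5537 | cruise [0.5537, 1.1074) | windmill J≥1.1074
J = 0.0773 → climb

J = 0.0773, regime = climb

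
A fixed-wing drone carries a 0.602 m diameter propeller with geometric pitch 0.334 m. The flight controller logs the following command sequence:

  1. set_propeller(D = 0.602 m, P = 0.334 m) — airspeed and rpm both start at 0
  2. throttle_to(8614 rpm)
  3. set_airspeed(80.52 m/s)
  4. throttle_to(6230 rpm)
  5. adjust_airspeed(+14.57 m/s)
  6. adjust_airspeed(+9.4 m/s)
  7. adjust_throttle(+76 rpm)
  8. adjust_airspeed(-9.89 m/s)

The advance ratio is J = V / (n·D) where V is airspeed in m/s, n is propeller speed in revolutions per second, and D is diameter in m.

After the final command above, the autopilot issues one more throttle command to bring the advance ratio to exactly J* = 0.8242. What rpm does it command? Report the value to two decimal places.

rpm = 11439.66

set_propeller: D = 0.602 m, P = 0.334 m (p = P/D = 0.554817); state ← (V=0, rpm=0)
throttle_to(8614): rpm ← 8614
set_airspeed(80.52): V ← 80.52 m/s
throttle_to(6230): rpm ← 6230
adjust_airspeed(+14.57): V ← 80.52 +14.57 = 95.09 m/s
adjust_airspeed(+9.4): V ← 95.09 +9.4 = 104.49 m/s
adjust_throttle(+76): rpm ← 6230 +76 = 6306
adjust_airspeed(-9.89): V ← 104.49 -9.89 = 94.6 m/s
final state: V = 94.6 m/s, rpm = 6306 → n = rpm/60 = 105.100000 rev/s
target J* = 0.8242; solve J* = V/(n·D) for n: n = V/(J*·D) = 94.6/(0.8242 × 0.602) = 190.661074 rev/s
rpm = 60·n = 11439.664437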